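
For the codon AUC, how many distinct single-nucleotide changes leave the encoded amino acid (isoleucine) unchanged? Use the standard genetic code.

Position 1: none → 0 synonymous.
Position 2: none → 0 synonymous.
Position 3: AUU, AUA → 2 synonymous.
Total: 0 + 0 + 2 = 2.

2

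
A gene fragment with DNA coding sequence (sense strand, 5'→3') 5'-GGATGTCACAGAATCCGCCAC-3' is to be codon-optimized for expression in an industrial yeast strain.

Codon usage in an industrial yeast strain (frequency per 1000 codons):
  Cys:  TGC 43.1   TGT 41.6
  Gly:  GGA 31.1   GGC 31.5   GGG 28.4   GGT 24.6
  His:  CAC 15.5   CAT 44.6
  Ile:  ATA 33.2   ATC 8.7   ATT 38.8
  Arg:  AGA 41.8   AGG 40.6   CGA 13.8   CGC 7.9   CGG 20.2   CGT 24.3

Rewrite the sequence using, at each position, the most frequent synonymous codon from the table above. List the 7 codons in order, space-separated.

GGC TGC CAT AGA ATT AGA CAT

Codon 1 (Gly): best is GGC at 31.5.
Codon 2 (Cys): best is TGC at 43.1.
Codon 3 (His): best is CAT at 44.6.
Codon 4 (Arg): best is AGA at 41.8.
Codon 5 (Ile): best is ATT at 38.8.
Codon 6 (Arg): best is AGA at 41.8.
Codon 7 (His): best is CAT at 44.6.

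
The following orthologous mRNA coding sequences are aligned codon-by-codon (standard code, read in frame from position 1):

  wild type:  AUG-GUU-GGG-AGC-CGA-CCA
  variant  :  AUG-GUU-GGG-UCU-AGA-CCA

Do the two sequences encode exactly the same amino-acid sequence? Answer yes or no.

Codon 1: AUG Met / AUG Met — identical.
Codon 2: GUU Val / GUU Val — identical.
Codon 3: GGG Gly / GGG Gly — identical.
Codon 4: AGC Ser / UCU Ser — synonymous.
Codon 5: CGA Arg / AGA Arg — synonymous.
Codon 6: CCA Pro / CCA Pro — identical.
Nonsynonymous differences: 0 → same protein.

yes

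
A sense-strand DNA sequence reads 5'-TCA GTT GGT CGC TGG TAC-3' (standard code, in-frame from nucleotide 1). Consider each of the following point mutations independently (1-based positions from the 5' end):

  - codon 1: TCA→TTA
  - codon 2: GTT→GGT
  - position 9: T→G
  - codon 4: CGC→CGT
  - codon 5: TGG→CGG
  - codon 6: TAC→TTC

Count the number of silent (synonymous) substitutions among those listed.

Codon 1: TCA (Ser) → TTA (Leu) — missense.
Codon 2: GTT (Val) → GGT (Gly) — missense.
Codon 3: GGT (Gly) → GGG (Gly) — synonymous.
Codon 4: CGC (Arg) → CGT (Arg) — synonymous.
Codon 5: TGG (Trp) → CGG (Arg) — missense.
Codon 6: TAC (Tyr) → TTC (Phe) — missense.
Synonymous: 2 of 6.

2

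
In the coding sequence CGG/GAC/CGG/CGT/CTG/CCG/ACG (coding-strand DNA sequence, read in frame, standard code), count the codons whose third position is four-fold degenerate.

6

Codon 1 CGG (Arg): third position 4-fold.
Codon 2 GAC (Asp): third position 2-fold.
Codon 3 CGG (Arg): third position 4-fold.
Codon 4 CGT (Arg): third position 4-fold.
Codon 5 CTG (Leu): third position 4-fold.
Codon 6 CCG (Pro): third position 4-fold.
Codon 7 ACG (Thr): third position 4-fold.
Four-fold degenerate third positions: 6.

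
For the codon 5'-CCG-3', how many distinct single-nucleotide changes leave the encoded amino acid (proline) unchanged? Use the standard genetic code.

3

Position 1: none → 0 synonymous.
Position 2: none → 0 synonymous.
Position 3: CCT, CCC, CCA → 3 synonymous.
Total: 0 + 0 + 3 = 3.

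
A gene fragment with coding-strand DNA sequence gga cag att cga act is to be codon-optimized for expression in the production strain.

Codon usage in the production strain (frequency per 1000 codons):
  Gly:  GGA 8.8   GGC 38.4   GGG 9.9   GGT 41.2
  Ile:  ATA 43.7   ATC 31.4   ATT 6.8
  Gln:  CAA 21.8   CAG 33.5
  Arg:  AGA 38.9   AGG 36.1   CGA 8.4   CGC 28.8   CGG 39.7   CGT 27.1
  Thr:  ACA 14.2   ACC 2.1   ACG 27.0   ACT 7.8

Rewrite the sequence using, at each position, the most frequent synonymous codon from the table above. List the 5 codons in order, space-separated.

Codon 1 (Gly): best is GGT at 41.2.
Codon 2 (Gln): best is CAG at 33.5.
Codon 3 (Ile): best is ATA at 43.7.
Codon 4 (Arg): best is CGG at 39.7.
Codon 5 (Thr): best is ACG at 27.0.

GGT CAG ATA CGG ACG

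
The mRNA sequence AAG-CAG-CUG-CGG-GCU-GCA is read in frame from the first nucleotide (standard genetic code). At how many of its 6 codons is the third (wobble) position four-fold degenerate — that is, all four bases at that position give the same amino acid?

Codon 1 AAG (Lys): third position 2-fold.
Codon 2 CAG (Gln): third position 2-fold.
Codon 3 CUG (Leu): third position 4-fold.
Codon 4 CGG (Arg): third position 4-fold.
Codon 5 GCU (Ala): third position 4-fold.
Codon 6 GCA (Ala): third position 4-fold.
Four-fold degenerate third positions: 4.

4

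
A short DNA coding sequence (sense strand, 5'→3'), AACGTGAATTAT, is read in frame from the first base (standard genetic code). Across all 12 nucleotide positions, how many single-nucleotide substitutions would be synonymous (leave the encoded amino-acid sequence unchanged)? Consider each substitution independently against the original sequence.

6

Codon 1 (AAC, Asn): 1 synonymous substitution.
Codon 2 (GTG, Val): 3 synonymous substitutions.
Codon 3 (AAT, Asn): 1 synonymous substitution.
Codon 4 (TAT, Tyr): 1 synonymous substitution.
Total: 1 + 3 + 1 + 1 = 6.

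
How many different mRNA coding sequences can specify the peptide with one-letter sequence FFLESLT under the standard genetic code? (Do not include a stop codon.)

6912

Phe: 2 codons.
Phe: 2 codons.
Leu: 6 codons.
Glu: 2 codons.
Ser: 6 codons.
Leu: 6 codons.
Thr: 4 codons.
2 × 2 × 6 × 2 × 6 × 6 × 4 = 6912.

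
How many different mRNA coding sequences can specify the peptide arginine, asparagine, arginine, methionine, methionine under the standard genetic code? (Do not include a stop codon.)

Arg: 6 codons.
Asn: 2 codons.
Arg: 6 codons.
Met: 1 codon.
Met: 1 codon.
6 × 2 × 6 × 1 × 1 = 72.

72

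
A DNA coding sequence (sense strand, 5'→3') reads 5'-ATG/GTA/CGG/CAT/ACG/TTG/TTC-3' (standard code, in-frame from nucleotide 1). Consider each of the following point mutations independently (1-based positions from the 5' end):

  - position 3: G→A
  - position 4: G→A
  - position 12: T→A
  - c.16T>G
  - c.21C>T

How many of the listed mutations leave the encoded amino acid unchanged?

1

Codon 1: ATG (Met) → ATA (Ile) — missense.
Codon 2: GTA (Val) → ATA (Ile) — missense.
Codon 4: CAT (His) → CAA (Gln) — missense.
Codon 6: TTG (Leu) → GTG (Val) — missense.
Codon 7: TTC (Phe) → TTT (Phe) — synonymous.
Synonymous: 1 of 5.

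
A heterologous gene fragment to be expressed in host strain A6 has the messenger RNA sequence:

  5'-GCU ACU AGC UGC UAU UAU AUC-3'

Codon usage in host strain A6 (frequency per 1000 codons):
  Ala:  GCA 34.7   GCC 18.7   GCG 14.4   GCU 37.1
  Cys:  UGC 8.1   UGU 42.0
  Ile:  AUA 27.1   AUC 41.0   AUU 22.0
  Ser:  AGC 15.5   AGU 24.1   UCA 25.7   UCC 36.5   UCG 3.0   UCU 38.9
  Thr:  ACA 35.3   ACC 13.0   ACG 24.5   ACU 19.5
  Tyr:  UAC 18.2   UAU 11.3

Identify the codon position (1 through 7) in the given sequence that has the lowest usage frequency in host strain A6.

4

Codon 1 GCU (Ala): 37.1 per 1000.
Codon 2 ACU (Thr): 19.5 per 1000.
Codon 3 AGC (Ser): 15.5 per 1000.
Codon 4 UGC (Cys): 8.1 per 1000.
Codon 5 UAU (Tyr): 11.3 per 1000.
Codon 6 UAU (Tyr): 11.3 per 1000.
Codon 7 AUC (Ile): 41.0 per 1000.
Lowest frequency is 8.1 at codon 4.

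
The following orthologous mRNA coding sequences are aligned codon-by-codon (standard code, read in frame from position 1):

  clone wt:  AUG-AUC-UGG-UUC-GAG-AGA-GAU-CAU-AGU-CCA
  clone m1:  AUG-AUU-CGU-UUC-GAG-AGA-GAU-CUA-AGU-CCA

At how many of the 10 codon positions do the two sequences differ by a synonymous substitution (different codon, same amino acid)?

Codon 1: AUG Met / AUG Met — identical.
Codon 2: AUC Ile / AUU Ile — synonymous.
Codon 3: UGG Trp / CGU Arg — nonsynonymous.
Codon 4: UUC Phe / UUC Phe — identical.
Codon 5: GAG Glu / GAG Glu — identical.
Codon 6: AGA Arg / AGA Arg — identical.
Codon 7: GAU Asp / GAU Asp — identical.
Codon 8: CAU His / CUA Leu — nonsynonymous.
Codon 9: AGU Ser / AGU Ser — identical.
Codon 10: CCA Pro / CCA Pro — identical.
Synonymous differences: 1.

1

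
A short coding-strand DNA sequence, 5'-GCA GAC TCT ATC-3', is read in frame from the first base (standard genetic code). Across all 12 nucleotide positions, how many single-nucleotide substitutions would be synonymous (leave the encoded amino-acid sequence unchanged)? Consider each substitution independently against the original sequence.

9

Codon 1 (GCA, Ala): 3 synonymous substitutions.
Codon 2 (GAC, Asp): 1 synonymous substitution.
Codon 3 (TCT, Ser): 3 synonymous substitutions.
Codon 4 (ATC, Ile): 2 synonymous substitutions.
Total: 3 + 1 + 3 + 2 = 9.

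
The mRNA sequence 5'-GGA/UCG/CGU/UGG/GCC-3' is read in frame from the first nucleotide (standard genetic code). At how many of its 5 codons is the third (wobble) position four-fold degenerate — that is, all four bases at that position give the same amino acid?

4

Codon 1 GGA (Gly): third position 4-fold.
Codon 2 UCG (Ser): third position 4-fold.
Codon 3 CGU (Arg): third position 4-fold.
Codon 4 UGG (Trp): third position 1-fold.
Codon 5 GCC (Ala): third position 4-fold.
Four-fold degenerate third positions: 4.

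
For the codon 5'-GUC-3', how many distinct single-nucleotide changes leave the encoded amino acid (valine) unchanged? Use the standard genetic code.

Position 1: none → 0 synonymous.
Position 2: none → 0 synonymous.
Position 3: GUU, GUA, GUG → 3 synonymous.
Total: 0 + 0 + 3 = 3.

3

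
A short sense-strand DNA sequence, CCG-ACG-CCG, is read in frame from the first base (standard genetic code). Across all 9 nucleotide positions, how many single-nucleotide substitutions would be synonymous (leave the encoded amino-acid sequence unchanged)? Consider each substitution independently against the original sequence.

9

Codon 1 (CCG, Pro): 3 synonymous substitutions.
Codon 2 (ACG, Thr): 3 synonymous substitutions.
Codon 3 (CCG, Pro): 3 synonymous substitutions.
Total: 3 + 3 + 3 = 9.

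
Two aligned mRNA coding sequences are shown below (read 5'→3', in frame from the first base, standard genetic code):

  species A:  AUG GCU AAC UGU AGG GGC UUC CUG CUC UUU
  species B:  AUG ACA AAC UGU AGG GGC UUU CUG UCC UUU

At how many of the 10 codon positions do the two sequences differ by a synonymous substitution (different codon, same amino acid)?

1

Codon 1: AUG Met / AUG Met — identical.
Codon 2: GCU Ala / ACA Thr — nonsynonymous.
Codon 3: AAC Asn / AAC Asn — identical.
Codon 4: UGU Cys / UGU Cys — identical.
Codon 5: AGG Arg / AGG Arg — identical.
Codon 6: GGC Gly / GGC Gly — identical.
Codon 7: UUC Phe / UUU Phe — synonymous.
Codon 8: CUG Leu / CUG Leu — identical.
Codon 9: CUC Leu / UCC Ser — nonsynonymous.
Codon 10: UUU Phe / UUU Phe — identical.
Synonymous differences: 1.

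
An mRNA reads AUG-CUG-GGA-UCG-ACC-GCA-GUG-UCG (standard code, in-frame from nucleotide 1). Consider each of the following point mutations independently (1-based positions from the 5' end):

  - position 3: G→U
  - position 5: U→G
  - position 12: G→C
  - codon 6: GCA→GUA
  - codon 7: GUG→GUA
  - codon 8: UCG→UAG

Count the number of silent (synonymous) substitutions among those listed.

2

Codon 1: AUG (Met) → AUU (Ile) — missense.
Codon 2: CUG (Leu) → CGG (Arg) — missense.
Codon 4: UCG (Ser) → UCC (Ser) — synonymous.
Codon 6: GCA (Ala) → GUA (Val) — missense.
Codon 7: GUG (Val) → GUA (Val) — synonymous.
Codon 8: UCG (Ser) → UAG (Stop) — nonsense.
Synonymous: 2 of 6.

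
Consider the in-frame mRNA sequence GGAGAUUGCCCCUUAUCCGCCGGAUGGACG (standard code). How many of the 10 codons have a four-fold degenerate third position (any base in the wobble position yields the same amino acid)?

Codon 1 GGA (Gly): third position 4-fold.
Codon 2 GAU (Asp): third position 2-fold.
Codon 3 UGC (Cys): third position 2-fold.
Codon 4 CCC (Pro): third position 4-fold.
Codon 5 UUA (Leu): third position 2-fold.
Codon 6 UCC (Ser): third position 4-fold.
Codon 7 GCC (Ala): third position 4-fold.
Codon 8 GGA (Gly): third position 4-fold.
Codon 9 UGG (Trp): third position 1-fold.
Codon 10 ACG (Thr): third position 4-fold.
Four-fold degenerate third positions: 6.

6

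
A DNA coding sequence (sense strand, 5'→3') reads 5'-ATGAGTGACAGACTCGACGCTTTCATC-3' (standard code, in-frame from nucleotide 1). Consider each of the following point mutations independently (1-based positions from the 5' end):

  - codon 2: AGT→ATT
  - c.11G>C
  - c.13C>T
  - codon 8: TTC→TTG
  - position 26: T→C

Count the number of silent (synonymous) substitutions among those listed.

0

Codon 2: AGT (Ser) → ATT (Ile) — missense.
Codon 4: AGA (Arg) → ACA (Thr) — missense.
Codon 5: CTC (Leu) → TTC (Phe) — missense.
Codon 8: TTC (Phe) → TTG (Leu) — missense.
Codon 9: ATC (Ile) → ACC (Thr) — missense.
Synonymous: 0 of 5.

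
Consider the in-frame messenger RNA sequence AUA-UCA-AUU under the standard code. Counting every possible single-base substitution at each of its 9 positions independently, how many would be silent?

7

Codon 1 (AUA, Ile): 2 synonymous substitutions.
Codon 2 (UCA, Ser): 3 synonymous substitutions.
Codon 3 (AUU, Ile): 2 synonymous substitutions.
Total: 2 + 3 + 2 = 7.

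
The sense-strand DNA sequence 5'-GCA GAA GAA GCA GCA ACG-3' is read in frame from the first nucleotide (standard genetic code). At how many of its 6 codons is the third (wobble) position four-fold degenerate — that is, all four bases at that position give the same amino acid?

4

Codon 1 GCA (Ala): third position 4-fold.
Codon 2 GAA (Glu): third position 2-fold.
Codon 3 GAA (Glu): third position 2-fold.
Codon 4 GCA (Ala): third position 4-fold.
Codon 5 GCA (Ala): third position 4-fold.
Codon 6 ACG (Thr): third position 4-fold.
Four-fold degenerate third positions: 4.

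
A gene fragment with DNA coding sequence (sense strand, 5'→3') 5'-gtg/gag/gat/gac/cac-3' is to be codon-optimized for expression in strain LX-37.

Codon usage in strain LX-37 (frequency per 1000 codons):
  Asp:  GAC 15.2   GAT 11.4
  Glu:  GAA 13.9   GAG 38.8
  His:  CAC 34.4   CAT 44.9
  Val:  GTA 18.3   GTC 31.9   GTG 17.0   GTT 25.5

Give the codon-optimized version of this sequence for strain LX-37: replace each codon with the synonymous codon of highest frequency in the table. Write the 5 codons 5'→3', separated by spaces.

Codon 1 (Val): best is GTC at 31.9.
Codon 2 (Glu): best is GAG at 38.8.
Codon 3 (Asp): best is GAC at 15.2.
Codon 4 (Asp): best is GAC at 15.2.
Codon 5 (His): best is CAT at 44.9.

GTC GAG GAC GAC CAT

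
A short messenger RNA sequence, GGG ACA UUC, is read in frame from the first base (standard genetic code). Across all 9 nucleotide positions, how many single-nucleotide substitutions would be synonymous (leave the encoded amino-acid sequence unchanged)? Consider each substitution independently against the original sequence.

Codon 1 (GGG, Gly): 3 synonymous substitutions.
Codon 2 (ACA, Thr): 3 synonymous substitutions.
Codon 3 (UUC, Phe): 1 synonymous substitution.
Total: 3 + 3 + 1 = 7.

7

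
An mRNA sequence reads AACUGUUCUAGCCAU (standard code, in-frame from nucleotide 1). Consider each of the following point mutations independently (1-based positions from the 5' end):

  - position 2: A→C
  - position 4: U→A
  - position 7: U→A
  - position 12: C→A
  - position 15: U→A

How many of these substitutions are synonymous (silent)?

0

Codon 1: AAC (Asn) → ACC (Thr) — missense.
Codon 2: UGU (Cys) → AGU (Ser) — missense.
Codon 3: UCU (Ser) → ACU (Thr) — missense.
Codon 4: AGC (Ser) → AGA (Arg) — missense.
Codon 5: CAU (His) → CAA (Gln) — missense.
Synonymous: 0 of 5.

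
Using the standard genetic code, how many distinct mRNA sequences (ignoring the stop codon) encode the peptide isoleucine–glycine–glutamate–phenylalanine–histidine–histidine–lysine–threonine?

Ile: 3 codons.
Gly: 4 codons.
Glu: 2 codons.
Phe: 2 codons.
His: 2 codons.
His: 2 codons.
Lys: 2 codons.
Thr: 4 codons.
3 × 4 × 2 × 2 × 2 × 2 × 2 × 4 = 1536.

1536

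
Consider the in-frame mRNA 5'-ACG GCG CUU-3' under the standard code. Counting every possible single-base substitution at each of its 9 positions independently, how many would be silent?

Codon 1 (ACG, Thr): 3 synonymous substitutions.
Codon 2 (GCG, Ala): 3 synonymous substitutions.
Codon 3 (CUU, Leu): 3 synonymous substitutions.
Total: 3 + 3 + 3 = 9.

9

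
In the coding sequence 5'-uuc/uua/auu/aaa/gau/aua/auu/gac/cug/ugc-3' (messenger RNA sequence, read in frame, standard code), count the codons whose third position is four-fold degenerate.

Codon 1 UUC (Phe): third position 2-fold.
Codon 2 UUA (Leu): third position 2-fold.
Codon 3 AUU (Ile): third position 3-fold.
Codon 4 AAA (Lys): third position 2-fold.
Codon 5 GAU (Asp): third position 2-fold.
Codon 6 AUA (Ile): third position 3-fold.
Codon 7 AUU (Ile): third position 3-fold.
Codon 8 GAC (Asp): third position 2-fold.
Codon 9 CUG (Leu): third position 4-fold.
Codon 10 UGC (Cys): third position 2-fold.
Four-fold degenerate third positions: 1.

1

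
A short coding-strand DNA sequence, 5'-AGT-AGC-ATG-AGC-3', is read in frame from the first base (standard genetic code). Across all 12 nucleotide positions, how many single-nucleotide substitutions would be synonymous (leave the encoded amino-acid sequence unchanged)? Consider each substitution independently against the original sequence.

3

Codon 1 (AGT, Ser): 1 synonymous substitution.
Codon 2 (AGC, Ser): 1 synonymous substitution.
Codon 3 (ATG, Met): 0 synonymous substitutions.
Codon 4 (AGC, Ser): 1 synonymous substitution.
Total: 1 + 1 + 0 + 1 = 3.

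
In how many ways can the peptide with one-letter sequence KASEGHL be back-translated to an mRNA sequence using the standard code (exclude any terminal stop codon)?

Lys: 2 codons.
Ala: 4 codons.
Ser: 6 codons.
Glu: 2 codons.
Gly: 4 codons.
His: 2 codons.
Leu: 6 codons.
2 × 4 × 6 × 2 × 4 × 2 × 6 = 4608.

4608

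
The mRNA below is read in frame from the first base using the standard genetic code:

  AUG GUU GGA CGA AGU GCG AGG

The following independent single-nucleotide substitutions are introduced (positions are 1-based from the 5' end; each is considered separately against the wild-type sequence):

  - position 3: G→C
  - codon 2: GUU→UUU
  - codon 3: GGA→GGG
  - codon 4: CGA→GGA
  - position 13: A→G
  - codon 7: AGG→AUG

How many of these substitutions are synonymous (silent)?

1

Codon 1: AUG (Met) → AUC (Ile) — missense.
Codon 2: GUU (Val) → UUU (Phe) — missense.
Codon 3: GGA (Gly) → GGG (Gly) — synonymous.
Codon 4: CGA (Arg) → GGA (Gly) — missense.
Codon 5: AGU (Ser) → GGU (Gly) — missense.
Codon 7: AGG (Arg) → AUG (Met) — missense.
Synonymous: 1 of 6.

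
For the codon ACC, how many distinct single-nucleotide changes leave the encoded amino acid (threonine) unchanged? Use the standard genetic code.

Position 1: none → 0 synonymous.
Position 2: none → 0 synonymous.
Position 3: ACT, ACA, ACG → 3 synonymous.
Total: 0 + 0 + 3 = 3.

3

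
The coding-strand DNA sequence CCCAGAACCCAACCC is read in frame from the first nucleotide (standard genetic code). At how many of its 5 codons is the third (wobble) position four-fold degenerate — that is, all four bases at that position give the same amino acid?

Codon 1 CCC (Pro): third position 4-fold.
Codon 2 AGA (Arg): third position 2-fold.
Codon 3 ACC (Thr): third position 4-fold.
Codon 4 CAA (Gln): third position 2-fold.
Codon 5 CCC (Pro): third position 4-fold.
Four-fold degenerate third positions: 3.

3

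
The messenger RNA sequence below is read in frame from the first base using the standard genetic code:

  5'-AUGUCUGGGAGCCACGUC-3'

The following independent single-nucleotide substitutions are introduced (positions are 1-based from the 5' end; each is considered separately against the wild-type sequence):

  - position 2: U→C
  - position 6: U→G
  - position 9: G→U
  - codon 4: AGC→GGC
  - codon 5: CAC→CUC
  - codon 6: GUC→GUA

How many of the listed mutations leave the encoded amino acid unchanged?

3

Codon 1: AUG (Met) → ACG (Thr) — missense.
Codon 2: UCU (Ser) → UCG (Ser) — synonymous.
Codon 3: GGG (Gly) → GGU (Gly) — synonymous.
Codon 4: AGC (Ser) → GGC (Gly) — missense.
Codon 5: CAC (His) → CUC (Leu) — missense.
Codon 6: GUC (Val) → GUA (Val) — synonymous.
Synonymous: 3 of 6.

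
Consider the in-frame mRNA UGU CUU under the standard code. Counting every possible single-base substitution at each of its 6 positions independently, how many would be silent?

4

Codon 1 (UGU, Cys): 1 synonymous substitution.
Codon 2 (CUU, Leu): 3 synonymous substitutions.
Total: 1 + 3 = 4.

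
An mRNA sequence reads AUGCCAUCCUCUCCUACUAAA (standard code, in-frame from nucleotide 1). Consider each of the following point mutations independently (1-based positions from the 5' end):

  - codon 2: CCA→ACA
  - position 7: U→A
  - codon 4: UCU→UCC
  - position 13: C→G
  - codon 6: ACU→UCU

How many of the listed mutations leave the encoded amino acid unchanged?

1

Codon 2: CCA (Pro) → ACA (Thr) — missense.
Codon 3: UCC (Ser) → ACC (Thr) — missense.
Codon 4: UCU (Ser) → UCC (Ser) — synonymous.
Codon 5: CCU (Pro) → GCU (Ala) — missense.
Codon 6: ACU (Thr) → UCU (Ser) — missense.
Synonymous: 1 of 5.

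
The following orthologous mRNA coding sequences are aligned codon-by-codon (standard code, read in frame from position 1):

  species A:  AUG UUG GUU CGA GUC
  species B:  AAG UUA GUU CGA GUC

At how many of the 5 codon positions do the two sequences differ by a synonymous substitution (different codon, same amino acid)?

Codon 1: AUG Met / AAG Lys — nonsynonymous.
Codon 2: UUG Leu / UUA Leu — synonymous.
Codon 3: GUU Val / GUU Val — identical.
Codon 4: CGA Arg / CGA Arg — identical.
Codon 5: GUC Val / GUC Val — identical.
Synonymous differences: 1.

1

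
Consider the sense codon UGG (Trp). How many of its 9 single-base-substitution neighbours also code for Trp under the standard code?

Position 1: none → 0 synonymous.
Position 2: none → 0 synonymous.
Position 3: none → 0 synonymous.
Total: 0 + 0 + 0 = 0.

0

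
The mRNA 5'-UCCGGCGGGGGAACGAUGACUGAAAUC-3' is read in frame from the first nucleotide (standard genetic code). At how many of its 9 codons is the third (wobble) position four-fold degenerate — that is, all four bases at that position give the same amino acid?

6

Codon 1 UCC (Ser): third position 4-fold.
Codon 2 GGC (Gly): third position 4-fold.
Codon 3 GGG (Gly): third position 4-fold.
Codon 4 GGA (Gly): third position 4-fold.
Codon 5 ACG (Thr): third position 4-fold.
Codon 6 AUG (Met): third position 1-fold.
Codon 7 ACU (Thr): third position 4-fold.
Codon 8 GAA (Glu): third position 2-fold.
Codon 9 AUC (Ile): third position 3-fold.
Four-fold degenerate third positions: 6.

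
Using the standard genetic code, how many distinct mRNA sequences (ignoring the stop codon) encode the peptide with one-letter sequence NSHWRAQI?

3456

Asn: 2 codons.
Ser: 6 codons.
His: 2 codons.
Trp: 1 codon.
Arg: 6 codons.
Ala: 4 codons.
Gln: 2 codons.
Ile: 3 codons.
2 × 6 × 2 × 1 × 6 × 4 × 2 × 3 = 3456.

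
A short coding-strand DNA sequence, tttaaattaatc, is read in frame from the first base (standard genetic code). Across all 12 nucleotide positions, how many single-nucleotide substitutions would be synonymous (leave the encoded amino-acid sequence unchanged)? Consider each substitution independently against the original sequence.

6

Codon 1 (TTT, Phe): 1 synonymous substitution.
Codon 2 (AAA, Lys): 1 synonymous substitution.
Codon 3 (TTA, Leu): 2 synonymous substitutions.
Codon 4 (ATC, Ile): 2 synonymous substitutions.
Total: 1 + 1 + 2 + 2 = 6.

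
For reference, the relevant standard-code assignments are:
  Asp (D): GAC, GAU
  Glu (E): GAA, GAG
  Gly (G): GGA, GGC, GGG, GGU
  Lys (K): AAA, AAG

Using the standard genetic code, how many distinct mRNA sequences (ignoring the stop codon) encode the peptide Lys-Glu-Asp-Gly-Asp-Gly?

256

Lys: 2 codons.
Glu: 2 codons.
Asp: 2 codons.
Gly: 4 codons.
Asp: 2 codons.
Gly: 4 codons.
2 × 2 × 2 × 4 × 2 × 4 = 256.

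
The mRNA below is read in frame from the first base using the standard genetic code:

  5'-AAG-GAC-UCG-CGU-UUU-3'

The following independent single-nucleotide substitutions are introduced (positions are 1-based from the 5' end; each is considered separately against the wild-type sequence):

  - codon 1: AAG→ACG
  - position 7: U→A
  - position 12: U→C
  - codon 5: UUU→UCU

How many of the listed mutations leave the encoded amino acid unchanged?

Codon 1: AAG (Lys) → ACG (Thr) — missense.
Codon 3: UCG (Ser) → ACG (Thr) — missense.
Codon 4: CGU (Arg) → CGC (Arg) — synonymous.
Codon 5: UUU (Phe) → UCU (Ser) — missense.
Synonymous: 1 of 4.

1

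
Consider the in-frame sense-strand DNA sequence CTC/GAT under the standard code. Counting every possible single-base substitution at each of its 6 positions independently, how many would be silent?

4

Codon 1 (CTC, Leu): 3 synonymous substitutions.
Codon 2 (GAT, Asp): 1 synonymous substitution.
Total: 3 + 1 = 4.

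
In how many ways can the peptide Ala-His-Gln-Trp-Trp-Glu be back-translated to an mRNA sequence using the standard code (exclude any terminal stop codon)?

Ala: 4 codons.
His: 2 codons.
Gln: 2 codons.
Trp: 1 codon.
Trp: 1 codon.
Glu: 2 codons.
4 × 2 × 2 × 1 × 1 × 2 = 32.

32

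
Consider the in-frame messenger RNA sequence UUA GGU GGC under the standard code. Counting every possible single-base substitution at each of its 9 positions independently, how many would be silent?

Codon 1 (UUA, Leu): 2 synonymous substitutions.
Codon 2 (GGU, Gly): 3 synonymous substitutions.
Codon 3 (GGC, Gly): 3 synonymous substitutions.
Total: 2 + 3 + 3 = 8.

8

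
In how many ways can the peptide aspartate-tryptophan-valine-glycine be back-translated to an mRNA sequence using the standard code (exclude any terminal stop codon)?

32

Asp: 2 codons.
Trp: 1 codon.
Val: 4 codons.
Gly: 4 codons.
2 × 1 × 4 × 4 = 32.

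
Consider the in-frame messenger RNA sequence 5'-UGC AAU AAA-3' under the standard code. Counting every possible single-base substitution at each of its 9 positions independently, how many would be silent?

Codon 1 (UGC, Cys): 1 synonymous substitution.
Codon 2 (AAU, Asn): 1 synonymous substitution.
Codon 3 (AAA, Lys): 1 synonymous substitution.
Total: 1 + 1 + 1 = 3.

3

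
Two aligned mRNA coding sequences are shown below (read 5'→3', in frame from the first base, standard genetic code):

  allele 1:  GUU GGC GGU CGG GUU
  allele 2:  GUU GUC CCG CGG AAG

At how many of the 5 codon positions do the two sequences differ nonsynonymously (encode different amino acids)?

Codon 1: GUU Val / GUU Val — identical.
Codon 2: GGC Gly / GUC Val — nonsynonymous.
Codon 3: GGU Gly / CCG Pro — nonsynonymous.
Codon 4: CGG Arg / CGG Arg — identical.
Codon 5: GUU Val / AAG Lys — nonsynonymous.
Nonsynonymous differences: 3.

3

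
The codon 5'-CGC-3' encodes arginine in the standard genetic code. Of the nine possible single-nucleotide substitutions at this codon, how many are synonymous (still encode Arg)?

Position 1: none → 0 synonymous.
Position 2: none → 0 synonymous.
Position 3: CGU, CGA, CGG → 3 synonymous.
Total: 0 + 0 + 3 = 3.

3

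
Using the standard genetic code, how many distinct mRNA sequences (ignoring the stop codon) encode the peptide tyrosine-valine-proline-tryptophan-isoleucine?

96

Tyr: 2 codons.
Val: 4 codons.
Pro: 4 codons.
Trp: 1 codon.
Ile: 3 codons.
2 × 4 × 4 × 1 × 3 = 96.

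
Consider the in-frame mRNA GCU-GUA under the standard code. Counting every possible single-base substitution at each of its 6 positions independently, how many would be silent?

6

Codon 1 (GCU, Ala): 3 synonymous substitutions.
Codon 2 (GUA, Val): 3 synonymous substitutions.
Total: 3 + 3 = 6.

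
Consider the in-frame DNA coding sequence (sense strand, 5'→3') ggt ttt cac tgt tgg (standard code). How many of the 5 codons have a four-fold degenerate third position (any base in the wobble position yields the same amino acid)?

1

Codon 1 GGT (Gly): third position 4-fold.
Codon 2 TTT (Phe): third position 2-fold.
Codon 3 CAC (His): third position 2-fold.
Codon 4 TGT (Cys): third position 2-fold.
Codon 5 TGG (Trp): third position 1-fold.
Four-fold degenerate third positions: 1.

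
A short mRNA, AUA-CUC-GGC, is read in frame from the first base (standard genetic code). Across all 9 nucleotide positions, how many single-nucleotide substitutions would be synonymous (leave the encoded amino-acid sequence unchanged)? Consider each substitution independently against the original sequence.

Codon 1 (AUA, Ile): 2 synonymous substitutions.
Codon 2 (CUC, Leu): 3 synonymous substitutions.
Codon 3 (GGC, Gly): 3 synonymous substitutions.
Total: 2 + 3 + 3 = 8.

8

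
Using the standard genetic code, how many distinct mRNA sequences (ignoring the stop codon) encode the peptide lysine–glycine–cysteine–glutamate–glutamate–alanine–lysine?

512

Lys: 2 codons.
Gly: 4 codons.
Cys: 2 codons.
Glu: 2 codons.
Glu: 2 codons.
Ala: 4 codons.
Lys: 2 codons.
2 × 4 × 2 × 2 × 2 × 4 × 2 = 512.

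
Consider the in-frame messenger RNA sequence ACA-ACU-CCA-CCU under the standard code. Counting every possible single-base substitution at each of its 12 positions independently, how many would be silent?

12

Codon 1 (ACA, Thr): 3 synonymous substitutions.
Codon 2 (ACU, Thr): 3 synonymous substitutions.
Codon 3 (CCA, Pro): 3 synonymous substitutions.
Codon 4 (CCU, Pro): 3 synonymous substitutions.
Total: 3 + 3 + 3 + 3 = 12.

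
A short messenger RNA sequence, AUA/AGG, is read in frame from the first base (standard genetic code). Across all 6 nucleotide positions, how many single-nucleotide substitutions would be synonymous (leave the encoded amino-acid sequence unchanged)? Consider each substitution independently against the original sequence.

4

Codon 1 (AUA, Ile): 2 synonymous substitutions.
Codon 2 (AGG, Arg): 2 synonymous substitutions.
Total: 2 + 2 = 4.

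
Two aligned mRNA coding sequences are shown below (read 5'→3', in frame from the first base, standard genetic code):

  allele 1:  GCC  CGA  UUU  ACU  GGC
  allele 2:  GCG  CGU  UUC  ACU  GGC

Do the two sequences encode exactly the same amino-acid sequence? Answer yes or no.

yes

Codon 1: GCC Ala / GCG Ala — synonymous.
Codon 2: CGA Arg / CGU Arg — synonymous.
Codon 3: UUU Phe / UUC Phe — synonymous.
Codon 4: ACU Thr / ACU Thr — identical.
Codon 5: GGC Gly / GGC Gly — identical.
Nonsynonymous differences: 0 → same protein.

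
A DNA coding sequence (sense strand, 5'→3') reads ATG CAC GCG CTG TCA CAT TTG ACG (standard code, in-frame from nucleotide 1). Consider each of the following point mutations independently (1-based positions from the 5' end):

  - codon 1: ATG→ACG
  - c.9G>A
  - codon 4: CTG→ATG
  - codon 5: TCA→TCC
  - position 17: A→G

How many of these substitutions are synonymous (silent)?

Codon 1: ATG (Met) → ACG (Thr) — missense.
Codon 3: GCG (Ala) → GCA (Ala) — synonymous.
Codon 4: CTG (Leu) → ATG (Met) — missense.
Codon 5: TCA (Ser) → TCC (Ser) — synonymous.
Codon 6: CAT (His) → CGT (Arg) — missense.
Synonymous: 2 of 5.

2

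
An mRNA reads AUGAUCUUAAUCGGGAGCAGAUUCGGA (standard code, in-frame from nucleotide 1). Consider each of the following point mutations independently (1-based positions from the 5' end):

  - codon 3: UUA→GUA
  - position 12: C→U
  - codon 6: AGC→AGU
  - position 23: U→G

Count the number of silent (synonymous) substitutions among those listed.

Codon 3: UUA (Leu) → GUA (Val) — missense.
Codon 4: AUC (Ile) → AUU (Ile) — synonymous.
Codon 6: AGC (Ser) → AGU (Ser) — synonymous.
Codon 8: UUC (Phe) → UGC (Cys) — missense.
Synonymous: 2 of 4.

2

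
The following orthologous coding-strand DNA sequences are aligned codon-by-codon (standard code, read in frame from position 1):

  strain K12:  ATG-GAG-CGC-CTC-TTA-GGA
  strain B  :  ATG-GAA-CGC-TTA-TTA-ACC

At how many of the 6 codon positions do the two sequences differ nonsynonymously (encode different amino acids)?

1

Codon 1: ATG Met / ATG Met — identical.
Codon 2: GAG Glu / GAA Glu — synonymous.
Codon 3: CGC Arg / CGC Arg — identical.
Codon 4: CTC Leu / TTA Leu — synonymous.
Codon 5: TTA Leu / TTA Leu — identical.
Codon 6: GGA Gly / ACC Thr — nonsynonymous.
Nonsynonymous differences: 1.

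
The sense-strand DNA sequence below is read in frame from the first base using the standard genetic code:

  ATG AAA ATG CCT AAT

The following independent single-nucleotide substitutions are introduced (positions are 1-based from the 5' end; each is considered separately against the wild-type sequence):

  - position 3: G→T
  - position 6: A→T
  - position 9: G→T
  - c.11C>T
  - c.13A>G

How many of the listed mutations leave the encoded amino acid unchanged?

0

Codon 1: ATG (Met) → ATT (Ile) — missense.
Codon 2: AAA (Lys) → AAT (Asn) — missense.
Codon 3: ATG (Met) → ATT (Ile) — missense.
Codon 4: CCT (Pro) → CTT (Leu) — missense.
Codon 5: AAT (Asn) → GAT (Asp) — missense.
Synonymous: 0 of 5.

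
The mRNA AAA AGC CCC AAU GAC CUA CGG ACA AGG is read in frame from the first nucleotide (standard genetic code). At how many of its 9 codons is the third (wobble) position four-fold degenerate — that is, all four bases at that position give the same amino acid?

Codon 1 AAA (Lys): third position 2-fold.
Codon 2 AGC (Ser): third position 2-fold.
Codon 3 CCC (Pro): third position 4-fold.
Codon 4 AAU (Asn): third position 2-fold.
Codon 5 GAC (Asp): third position 2-fold.
Codon 6 CUA (Leu): third position 4-fold.
Codon 7 CGG (Arg): third position 4-fold.
Codon 8 ACA (Thr): third position 4-fold.
Codon 9 AGG (Arg): third position 2-fold.
Four-fold degenerate third positions: 4.

4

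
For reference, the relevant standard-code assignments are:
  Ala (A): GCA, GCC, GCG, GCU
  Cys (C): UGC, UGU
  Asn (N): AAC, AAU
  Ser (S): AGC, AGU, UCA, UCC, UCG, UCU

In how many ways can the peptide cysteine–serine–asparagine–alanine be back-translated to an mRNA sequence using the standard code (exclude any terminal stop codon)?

Cys: 2 codons.
Ser: 6 codons.
Asn: 2 codons.
Ala: 4 codons.
2 × 6 × 2 × 4 = 96.

96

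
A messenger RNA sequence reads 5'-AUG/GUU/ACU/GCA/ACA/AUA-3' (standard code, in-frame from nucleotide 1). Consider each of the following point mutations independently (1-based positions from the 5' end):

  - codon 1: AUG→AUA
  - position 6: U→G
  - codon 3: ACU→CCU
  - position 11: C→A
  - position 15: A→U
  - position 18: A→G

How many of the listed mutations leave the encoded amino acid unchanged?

Codon 1: AUG (Met) → AUA (Ile) — missense.
Codon 2: GUU (Val) → GUG (Val) — synonymous.
Codon 3: ACU (Thr) → CCU (Pro) — missense.
Codon 4: GCA (Ala) → GAA (Glu) — missense.
Codon 5: ACA (Thr) → ACU (Thr) — synonymous.
Codon 6: AUA (Ile) → AUG (Met) — missense.
Synonymous: 2 of 6.

2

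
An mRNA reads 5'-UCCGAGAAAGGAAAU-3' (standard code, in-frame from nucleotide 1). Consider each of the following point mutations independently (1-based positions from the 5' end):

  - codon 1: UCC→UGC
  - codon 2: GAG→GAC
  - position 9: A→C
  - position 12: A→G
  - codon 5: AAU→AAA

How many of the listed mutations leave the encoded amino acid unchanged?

1

Codon 1: UCC (Ser) → UGC (Cys) — missense.
Codon 2: GAG (Glu) → GAC (Asp) — missense.
Codon 3: AAA (Lys) → AAC (Asn) — missense.
Codon 4: GGA (Gly) → GGG (Gly) — synonymous.
Codon 5: AAU (Asn) → AAA (Lys) — missense.
Synonymous: 1 of 5.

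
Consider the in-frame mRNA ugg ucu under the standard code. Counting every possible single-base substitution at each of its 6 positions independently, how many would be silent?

Codon 1 (UGG, Trp): 0 synonymous substitutions.
Codon 2 (UCU, Ser): 3 synonymous substitutions.
Total: 0 + 3 = 3.

3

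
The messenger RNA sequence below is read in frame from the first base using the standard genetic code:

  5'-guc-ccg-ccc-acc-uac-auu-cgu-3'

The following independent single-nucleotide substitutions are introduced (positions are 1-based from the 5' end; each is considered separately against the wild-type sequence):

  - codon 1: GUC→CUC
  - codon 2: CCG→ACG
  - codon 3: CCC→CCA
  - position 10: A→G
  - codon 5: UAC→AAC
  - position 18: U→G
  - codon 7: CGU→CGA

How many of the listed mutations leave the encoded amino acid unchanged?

Codon 1: GUC (Val) → CUC (Leu) — missense.
Codon 2: CCG (Pro) → ACG (Thr) — missense.
Codon 3: CCC (Pro) → CCA (Pro) — synonymous.
Codon 4: ACC (Thr) → GCC (Ala) — missense.
Codon 5: UAC (Tyr) → AAC (Asn) — missense.
Codon 6: AUU (Ile) → AUG (Met) — missense.
Codon 7: CGU (Arg) → CGA (Arg) — synonymous.
Synonymous: 2 of 7.

2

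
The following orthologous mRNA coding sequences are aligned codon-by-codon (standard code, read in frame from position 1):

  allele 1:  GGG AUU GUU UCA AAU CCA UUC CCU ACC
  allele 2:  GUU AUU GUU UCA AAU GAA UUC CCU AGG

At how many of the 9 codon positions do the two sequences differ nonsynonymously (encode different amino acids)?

Codon 1: GGG Gly / GUU Val — nonsynonymous.
Codon 2: AUU Ile / AUU Ile — identical.
Codon 3: GUU Val / GUU Val — identical.
Codon 4: UCA Ser / UCA Ser — identical.
Codon 5: AAU Asn / AAU Asn — identical.
Codon 6: CCA Pro / GAA Glu — nonsynonymous.
Codon 7: UUC Phe / UUC Phe — identical.
Codon 8: CCU Pro / CCU Pro — identical.
Codon 9: ACC Thr / AGG Arg — nonsynonymous.
Nonsynonymous differences: 3.

3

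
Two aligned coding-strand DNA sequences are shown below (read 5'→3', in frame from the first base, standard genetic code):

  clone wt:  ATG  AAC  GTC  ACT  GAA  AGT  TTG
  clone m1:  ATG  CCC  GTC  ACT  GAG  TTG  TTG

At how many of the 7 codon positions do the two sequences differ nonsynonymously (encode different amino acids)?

Codon 1: ATG Met / ATG Met — identical.
Codon 2: AAC Asn / CCC Pro — nonsynonymous.
Codon 3: GTC Val / GTC Val — identical.
Codon 4: ACT Thr / ACT Thr — identical.
Codon 5: GAA Glu / GAG Glu — synonymous.
Codon 6: AGT Ser / TTG Leu — nonsynonymous.
Codon 7: TTG Leu / TTG Leu — identical.
Nonsynonymous differences: 2.

2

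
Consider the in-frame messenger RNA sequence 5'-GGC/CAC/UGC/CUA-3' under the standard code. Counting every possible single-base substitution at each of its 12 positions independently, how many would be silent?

Codon 1 (GGC, Gly): 3 synonymous substitutions.
Codon 2 (CAC, His): 1 synonymous substitution.
Codon 3 (UGC, Cys): 1 synonymous substitution.
Codon 4 (CUA, Leu): 4 synonymous substitutions.
Total: 3 + 1 + 1 + 4 = 9.

9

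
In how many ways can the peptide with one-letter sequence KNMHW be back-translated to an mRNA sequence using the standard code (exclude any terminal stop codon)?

Lys: 2 codons.
Asn: 2 codons.
Met: 1 codon.
His: 2 codons.
Trp: 1 codon.
2 × 2 × 1 × 2 × 1 = 8.

8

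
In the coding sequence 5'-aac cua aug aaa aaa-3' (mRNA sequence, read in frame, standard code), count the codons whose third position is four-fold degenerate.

Codon 1 AAC (Asn): third position 2-fold.
Codon 2 CUA (Leu): third position 4-fold.
Codon 3 AUG (Met): third position 1-fold.
Codon 4 AAA (Lys): third position 2-fold.
Codon 5 AAA (Lys): third position 2-fold.
Four-fold degenerate third positions: 1.

1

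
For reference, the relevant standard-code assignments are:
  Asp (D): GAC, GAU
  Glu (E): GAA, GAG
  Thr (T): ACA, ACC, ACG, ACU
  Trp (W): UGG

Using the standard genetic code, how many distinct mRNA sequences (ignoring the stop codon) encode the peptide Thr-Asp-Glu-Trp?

Thr: 4 codons.
Asp: 2 codons.
Glu: 2 codons.
Trp: 1 codon.
4 × 2 × 2 × 1 = 16.

16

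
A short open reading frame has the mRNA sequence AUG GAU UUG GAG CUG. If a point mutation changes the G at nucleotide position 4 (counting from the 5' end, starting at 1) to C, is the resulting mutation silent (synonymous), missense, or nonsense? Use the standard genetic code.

missense

Position 4 falls in codon 2: GAU → Asp.
After the substitution the codon is CAU → His.
Asp ≠ His, so this is a missense mutation.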